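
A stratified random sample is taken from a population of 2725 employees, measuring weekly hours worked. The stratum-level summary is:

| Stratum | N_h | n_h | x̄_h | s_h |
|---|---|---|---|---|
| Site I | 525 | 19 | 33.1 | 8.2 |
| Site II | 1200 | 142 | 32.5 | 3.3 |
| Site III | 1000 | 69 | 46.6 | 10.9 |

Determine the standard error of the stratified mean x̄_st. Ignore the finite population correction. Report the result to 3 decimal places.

SE(x̄_st) ≈ 0.615

V̂(x̄_st) = Σ W_h² s_h²/n_h, with W_h = N_h/N and N = 2725:
  stratum Site I: (525/2725)²·8.2²/19 = 0.131359
  stratum Site II: (1200/2725)²·3.3²/142 = 0.014872
  stratum Site III: (1000/2725)²·10.9²/69 = 0.231884
V̂(x̄_st) = 0.378115
SE(x̄_st) = √0.378115 = 0.614911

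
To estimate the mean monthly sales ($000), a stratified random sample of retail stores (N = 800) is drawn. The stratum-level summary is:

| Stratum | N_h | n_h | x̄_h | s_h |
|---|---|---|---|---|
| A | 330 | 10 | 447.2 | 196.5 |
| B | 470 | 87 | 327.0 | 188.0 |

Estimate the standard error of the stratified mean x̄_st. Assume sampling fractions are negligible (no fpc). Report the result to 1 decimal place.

SE(x̄_st) ≈ 28.2

V̂(x̄_st) = Σ W_h² s_h²/n_h, with W_h = N_h/N and N = 800:
  stratum A: (330/800)²·196.5²/10 = 657.012
  stratum B: (470/800)²·188.0²/87 = 140.221
V̂(x̄_st) = 797.232
SE(x̄_st) = √797.232 = 28.2353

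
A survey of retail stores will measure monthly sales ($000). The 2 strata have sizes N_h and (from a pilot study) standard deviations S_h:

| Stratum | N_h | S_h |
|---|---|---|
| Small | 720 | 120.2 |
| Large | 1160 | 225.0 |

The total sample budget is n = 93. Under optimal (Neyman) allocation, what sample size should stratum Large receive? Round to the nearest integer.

70

Neyman allocation: n_h = n · N_h S_h / Σ N_i S_i, with n = 93.
  stratum Small: N_h·S_h = 720·120.2 = 86544.00
  stratum Large: N_h·S_h = 1160·225.0 = 261000.00
Σ N_h S_h = 347544.00
n for stratum Large = 93·261000.00/347544.00 = 69.842 → 70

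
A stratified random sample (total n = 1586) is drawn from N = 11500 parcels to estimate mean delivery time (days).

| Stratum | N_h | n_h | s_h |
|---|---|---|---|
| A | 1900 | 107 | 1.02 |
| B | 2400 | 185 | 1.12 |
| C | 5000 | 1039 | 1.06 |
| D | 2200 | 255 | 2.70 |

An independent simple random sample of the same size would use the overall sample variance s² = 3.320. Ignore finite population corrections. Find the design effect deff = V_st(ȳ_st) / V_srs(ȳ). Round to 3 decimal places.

deff ≈ 0.865

V̂(ȳ_st) = Σ W_h² s_h²/n_h, with W_h = N_h/N and N = 11500:
  stratum A: (1900/11500)²·1.02²/107 = 0.000265417
  stratum B: (2400/11500)²·1.12²/185 = 0.000295319
  stratum C: (5000/11500)²·1.06²/1039 = 0.000204428
  stratum D: (2200/11500)²·2.70²/255 = 0.00104625
V_st = 0.00181142
V_srs = s²/n = 3.320/1586 = 0.00209332
deff = V_st / V_srs = 0.00181142/0.00209332 = 0.8653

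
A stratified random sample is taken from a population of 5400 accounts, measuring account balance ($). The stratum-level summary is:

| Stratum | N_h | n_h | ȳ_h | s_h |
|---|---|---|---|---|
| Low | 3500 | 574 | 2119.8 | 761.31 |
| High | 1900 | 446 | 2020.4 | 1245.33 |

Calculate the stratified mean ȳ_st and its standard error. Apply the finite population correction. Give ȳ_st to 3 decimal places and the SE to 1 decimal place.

ȳ_st = Σ W_h ȳ_h = (3500·2119.8 + 1900·2020.4)/5400 = 2084.82593
V̂(ȳ_st) = Σ W_h² (1 − n_h/N_h) s_h²/n_h, with W_h = N_h/N and N = 5400:
  stratum Low: (3500/5400)²·(1 − 574/3500)·761.31²/574 = 354.622
  stratum High: (1900/5400)²·(1 − 446/1900)·1245.33²/446 = 329.431
V̂(ȳ_st) = 684.053
SE(ȳ_st) = √684.053 = 26.1544

ȳ_st ≈ 2084.826, SE ≈ 26.2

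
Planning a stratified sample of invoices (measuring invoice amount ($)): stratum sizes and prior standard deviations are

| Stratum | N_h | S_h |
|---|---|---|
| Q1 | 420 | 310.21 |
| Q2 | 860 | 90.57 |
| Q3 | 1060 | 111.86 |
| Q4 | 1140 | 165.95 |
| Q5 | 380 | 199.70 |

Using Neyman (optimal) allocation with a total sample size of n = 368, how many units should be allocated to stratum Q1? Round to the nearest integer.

Neyman allocation: n_h = n · N_h S_h / Σ N_i S_i, with n = 368.
  stratum Q1: N_h·S_h = 420·310.21 = 130288.20
  stratum Q2: N_h·S_h = 860·90.57 = 77890.20
  stratum Q3: N_h·S_h = 1060·111.86 = 118571.60
  stratum Q4: N_h·S_h = 1140·165.95 = 189183.00
  stratum Q5: N_h·S_h = 380·199.70 = 75886.00
Σ N_h S_h = 591819.00
n for stratum Q1 = 368·130288.20/591819.00 = 81.015 → 81

81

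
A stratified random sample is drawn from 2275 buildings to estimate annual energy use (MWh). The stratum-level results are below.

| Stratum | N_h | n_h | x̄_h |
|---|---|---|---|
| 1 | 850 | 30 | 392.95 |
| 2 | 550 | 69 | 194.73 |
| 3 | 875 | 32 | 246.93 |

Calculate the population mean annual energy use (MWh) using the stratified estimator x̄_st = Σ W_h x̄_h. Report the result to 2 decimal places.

x̄_st ≈ 288.87

N = Σ N_h = 2275. Stratum weights W_h = N_h/N.
x̄_st = (850·392.95 + 550·194.73 + 875·246.93) / 2275 = 288.8671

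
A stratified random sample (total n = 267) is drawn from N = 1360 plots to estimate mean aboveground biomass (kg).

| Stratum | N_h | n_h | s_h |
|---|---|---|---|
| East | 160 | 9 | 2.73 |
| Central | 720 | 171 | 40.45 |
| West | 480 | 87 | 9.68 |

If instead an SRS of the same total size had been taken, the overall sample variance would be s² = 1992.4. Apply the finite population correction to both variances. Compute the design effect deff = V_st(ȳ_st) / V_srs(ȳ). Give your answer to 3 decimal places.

V̂(ȳ_st) = Σ W_h² (1 − n_h/N_h) s_h²/n_h, with W_h = N_h/N and N = 1360:
  stratum East: (160/1360)²·(1 − 9/160)·2.73²/9 = 0.0108169
  stratum Central: (720/1360)²·(1 − 171/720)·40.45²/171 = 2.04488
  stratum West: (480/1360)²·(1 − 87/480)·9.68²/87 = 0.109847
V_st = 2.16554
V_srs = (1 − 267/1360)·1992.4/267 = 5.99717
deff = V_st / V_srs = 2.16554/5.99717 = 0.3611

deff ≈ 0.361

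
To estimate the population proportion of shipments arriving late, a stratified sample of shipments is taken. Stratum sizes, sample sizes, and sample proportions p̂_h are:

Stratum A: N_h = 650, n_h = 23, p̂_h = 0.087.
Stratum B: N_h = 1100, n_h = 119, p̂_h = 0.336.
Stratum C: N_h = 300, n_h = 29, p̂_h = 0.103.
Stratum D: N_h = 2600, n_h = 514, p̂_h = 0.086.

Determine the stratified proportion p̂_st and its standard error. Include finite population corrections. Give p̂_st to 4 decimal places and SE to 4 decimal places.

p̂_st ≈ 0.1464, SE ≈ 0.0146

N = 4650; stratum weights W_h = N_h/N.
p̂_st = Σ W_h p̂_h = (650·0.087 + 1100·0.336 + 300·0.103 + 2600·0.086)/4650 = 0.14638
V̂(p̂_st) = Σ W_h² (1 − n_h/N_h) p̂_h(1−p̂_h)/(n_h−1):
  stratum A: (650/4650)²·(1 − 23/650)·0.087·0.913/22 = 6.80522e-05
  stratum B: (1100/4650)²·(1 − 119/1100)·0.336·0.664/118 = 9.43585e-05
  stratum C: (300/4650)²·(1 − 29/300)·0.103·0.897/28 = 1.24067e-05
  stratum D: (2600/4650)²·(1 − 514/2600)·0.086·0.914/513 = 3.84334e-05
V̂(p̂_st) = 0.000213251; SE = √V̂ = 0.0146031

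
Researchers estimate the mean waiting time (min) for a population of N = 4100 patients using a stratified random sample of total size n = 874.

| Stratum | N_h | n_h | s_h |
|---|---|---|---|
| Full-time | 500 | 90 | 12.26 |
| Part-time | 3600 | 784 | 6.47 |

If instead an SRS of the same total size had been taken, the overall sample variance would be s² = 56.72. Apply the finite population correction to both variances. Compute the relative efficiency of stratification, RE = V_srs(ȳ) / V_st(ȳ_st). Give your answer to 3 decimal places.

RE ≈ 0.971

V̂(ȳ_st) = Σ W_h² (1 − n_h/N_h) s_h²/n_h, with W_h = N_h/N and N = 4100:
  stratum Full-time: (500/4100)²·(1 − 90/500)·12.26²/90 = 0.0203669
  stratum Part-time: (3600/4100)²·(1 − 784/3600)·6.47²/784 = 0.0322003
V_st = 0.0525672
V_srs = (1 − 874/4100)·56.72/874 = 0.0510629
Relative efficiency = V_srs / V_st = 0.0510629/0.0525672 = 0.9714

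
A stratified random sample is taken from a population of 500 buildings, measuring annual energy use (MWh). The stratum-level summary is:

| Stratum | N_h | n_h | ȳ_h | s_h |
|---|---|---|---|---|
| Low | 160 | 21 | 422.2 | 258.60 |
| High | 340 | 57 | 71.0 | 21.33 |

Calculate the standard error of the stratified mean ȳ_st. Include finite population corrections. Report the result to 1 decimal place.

SE(ȳ_st) ≈ 16.9

V̂(ȳ_st) = Σ W_h² (1 − n_h/N_h) s_h²/n_h, with W_h = N_h/N and N = 500:
  stratum Low: (160/500)²·(1 − 21/160)·258.60²/21 = 283.291
  stratum High: (340/500)²·(1 − 57/340)·21.33²/57 = 3.07208
V̂(ȳ_st) = 286.363
SE(ȳ_st) = √286.363 = 16.9223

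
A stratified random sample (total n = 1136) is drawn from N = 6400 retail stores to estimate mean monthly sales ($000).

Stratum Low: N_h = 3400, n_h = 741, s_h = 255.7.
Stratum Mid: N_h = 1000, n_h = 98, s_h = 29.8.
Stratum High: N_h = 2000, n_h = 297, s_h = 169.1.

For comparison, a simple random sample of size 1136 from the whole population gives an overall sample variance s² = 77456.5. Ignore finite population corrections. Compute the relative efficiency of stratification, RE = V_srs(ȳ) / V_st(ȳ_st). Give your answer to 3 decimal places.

V̂(ȳ_st) = Σ W_h² s_h²/n_h, with W_h = N_h/N and N = 6400:
  stratum Low: (3400/6400)²·255.7²/741 = 24.9024
  stratum Mid: (1000/6400)²·29.8²/98 = 0.221231
  stratum High: (2000/6400)²·169.1²/297 = 9.40223
V_st = 34.5259
V_srs = s²/n = 77456.5/1136 = 68.1835
Relative efficiency = V_srs / V_st = 68.1835/34.5259 = 1.9749

RE ≈ 1.975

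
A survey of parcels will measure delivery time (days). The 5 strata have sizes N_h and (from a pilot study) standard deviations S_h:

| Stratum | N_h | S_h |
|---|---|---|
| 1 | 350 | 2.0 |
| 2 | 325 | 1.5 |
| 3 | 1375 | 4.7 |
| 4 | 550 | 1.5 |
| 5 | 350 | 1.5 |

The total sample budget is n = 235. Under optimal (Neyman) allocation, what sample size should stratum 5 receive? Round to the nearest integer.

Neyman allocation: n_h = n · N_h S_h / Σ N_i S_i, with n = 235.
  stratum 1: N_h·S_h = 350·2.0 = 700.00
  stratum 2: N_h·S_h = 325·1.5 = 487.50
  stratum 3: N_h·S_h = 1375·4.7 = 6462.50
  stratum 4: N_h·S_h = 550·1.5 = 825.00
  stratum 5: N_h·S_h = 350·1.5 = 525.00
Σ N_h S_h = 9000.00
n for stratum 5 = 235·525.00/9000.00 = 13.708 → 14

14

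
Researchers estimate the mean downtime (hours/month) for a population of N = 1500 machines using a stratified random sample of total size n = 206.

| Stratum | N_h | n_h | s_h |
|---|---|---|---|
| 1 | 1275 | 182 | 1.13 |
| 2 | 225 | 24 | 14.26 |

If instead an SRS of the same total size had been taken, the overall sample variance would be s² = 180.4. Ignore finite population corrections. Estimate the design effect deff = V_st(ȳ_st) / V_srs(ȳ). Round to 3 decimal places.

V̂(ȳ_st) = Σ W_h² s_h²/n_h, with W_h = N_h/N and N = 1500:
  stratum 1: (1275/1500)²·1.13²/182 = 0.00506901
  stratum 2: (225/1500)²·14.26²/24 = 0.190638
V_st = 0.195707
V_srs = s²/n = 180.4/206 = 0.875728
deff = V_st / V_srs = 0.195707/0.875728 = 0.2235

deff ≈ 0.223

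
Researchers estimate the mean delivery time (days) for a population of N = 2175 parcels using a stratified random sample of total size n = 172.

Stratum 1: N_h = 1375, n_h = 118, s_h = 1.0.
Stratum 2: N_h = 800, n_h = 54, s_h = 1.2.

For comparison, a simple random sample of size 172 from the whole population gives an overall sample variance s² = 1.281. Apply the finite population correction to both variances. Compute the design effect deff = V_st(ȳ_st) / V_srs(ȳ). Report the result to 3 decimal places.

deff ≈ 0.942

V̂(ȳ_st) = Σ W_h² (1 − n_h/N_h) s_h²/n_h, with W_h = N_h/N and N = 2175:
  stratum 1: (1375/2175)²·(1 − 118/1375)·1.0²/118 = 0.00309626
  stratum 2: (800/2175)²·(1 − 54/800)·1.2²/54 = 0.00336418
V_st = 0.00646044
V_srs = (1 − 172/2175)·1.281/172 = 0.00685871
deff = V_st / V_srs = 0.00646044/0.00685871 = 0.9419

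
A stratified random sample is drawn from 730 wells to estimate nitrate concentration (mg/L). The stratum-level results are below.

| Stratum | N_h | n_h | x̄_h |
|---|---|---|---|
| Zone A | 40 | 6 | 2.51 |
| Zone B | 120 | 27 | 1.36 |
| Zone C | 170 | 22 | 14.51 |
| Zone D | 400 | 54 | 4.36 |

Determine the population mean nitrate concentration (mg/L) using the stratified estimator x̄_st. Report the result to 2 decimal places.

N = Σ N_h = 730. Stratum weights W_h = N_h/N.
x̄_st = (40·2.51 + 120·1.36 + 170·14.51 + 400·4.36) / 730 = 6.1292

x̄_st ≈ 6.13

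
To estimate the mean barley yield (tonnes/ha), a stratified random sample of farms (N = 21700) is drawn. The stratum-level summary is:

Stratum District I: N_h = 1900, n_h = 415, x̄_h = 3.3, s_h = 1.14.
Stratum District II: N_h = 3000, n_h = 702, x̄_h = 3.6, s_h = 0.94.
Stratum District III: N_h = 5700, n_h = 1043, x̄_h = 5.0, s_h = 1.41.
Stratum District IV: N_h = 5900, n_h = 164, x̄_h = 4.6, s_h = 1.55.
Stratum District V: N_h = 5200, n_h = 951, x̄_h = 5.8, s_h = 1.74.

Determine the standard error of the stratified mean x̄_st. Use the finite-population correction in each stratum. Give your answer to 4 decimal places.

SE(x̄_st) ≈ 0.0367

V̂(x̄_st) = Σ W_h² (1 − n_h/N_h) s_h²/n_h, with W_h = N_h/N and N = 21700:
  stratum District I: (1900/21700)²·(1 − 415/1900)·1.14²/415 = 1.87639e-05
  stratum District II: (3000/21700)²·(1 − 702/3000)·0.94²/702 = 1.84277e-05
  stratum District III: (5700/21700)²·(1 − 1043/5700)·1.41²/1043 = 0.000107452
  stratum District IV: (5900/21700)²·(1 − 164/5900)·1.55²/164 = 0.00105284
  stratum District V: (5200/21700)²·(1 − 951/5200)·1.74²/951 = 0.000149379
V̂(x̄_st) = 0.00134686
SE(x̄_st) = √0.00134686 = 0.0366996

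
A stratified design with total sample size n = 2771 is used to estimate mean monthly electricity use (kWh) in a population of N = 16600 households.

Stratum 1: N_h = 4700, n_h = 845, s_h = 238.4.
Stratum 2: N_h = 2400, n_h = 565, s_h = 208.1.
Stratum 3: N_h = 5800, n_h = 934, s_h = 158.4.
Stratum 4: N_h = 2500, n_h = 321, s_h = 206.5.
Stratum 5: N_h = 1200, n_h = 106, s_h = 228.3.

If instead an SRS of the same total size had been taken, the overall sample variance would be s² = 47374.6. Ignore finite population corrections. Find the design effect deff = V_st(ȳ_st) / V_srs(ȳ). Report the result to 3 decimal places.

deff ≈ 0.927

V̂(ȳ_st) = Σ W_h² s_h²/n_h, with W_h = N_h/N and N = 16600:
  stratum 1: (4700/16600)²·238.4²/845 = 5.39182
  stratum 2: (2400/16600)²·208.1²/565 = 1.60215
  stratum 3: (5800/16600)²·158.4²/934 = 3.27947
  stratum 4: (2500/16600)²·206.5²/321 = 3.013
  stratum 5: (1200/16600)²·228.3²/106 = 2.56952
V_st = 15.856
V_srs = s²/n = 47374.6/2771 = 17.0966
deff = V_st / V_srs = 15.856/17.0966 = 0.9274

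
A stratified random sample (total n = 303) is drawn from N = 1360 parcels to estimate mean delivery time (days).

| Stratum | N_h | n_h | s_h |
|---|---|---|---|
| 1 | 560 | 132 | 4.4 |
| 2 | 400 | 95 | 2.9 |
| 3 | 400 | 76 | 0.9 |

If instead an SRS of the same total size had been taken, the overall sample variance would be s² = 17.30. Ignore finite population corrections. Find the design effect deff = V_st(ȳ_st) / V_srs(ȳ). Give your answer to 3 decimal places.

deff ≈ 0.586

V̂(ȳ_st) = Σ W_h² s_h²/n_h, with W_h = N_h/N and N = 1360:
  stratum 1: (560/1360)²·4.4²/132 = 0.0248674
  stratum 2: (400/1360)²·2.9²/95 = 0.00765799
  stratum 3: (400/1360)²·0.9²/76 = 0.000921963
V_st = 0.0334473
V_srs = s²/n = 17.30/303 = 0.0570957
deff = V_st / V_srs = 0.0334473/0.0570957 = 0.5858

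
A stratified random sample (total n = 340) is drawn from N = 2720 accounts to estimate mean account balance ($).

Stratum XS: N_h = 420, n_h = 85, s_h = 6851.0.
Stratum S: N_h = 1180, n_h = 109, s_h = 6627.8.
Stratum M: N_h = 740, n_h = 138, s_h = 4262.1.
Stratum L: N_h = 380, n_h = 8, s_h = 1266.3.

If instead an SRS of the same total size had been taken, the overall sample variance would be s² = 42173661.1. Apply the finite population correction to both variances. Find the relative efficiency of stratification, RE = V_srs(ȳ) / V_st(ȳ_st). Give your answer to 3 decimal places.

V̂(ȳ_st) = Σ W_h² (1 − n_h/N_h) s_h²/n_h, with W_h = N_h/N and N = 2720:
  stratum XS: (420/2720)²·(1 − 85/420)·6851.0²/85 = 10501.4
  stratum S: (1180/2720)²·(1 − 109/1180)·6627.8²/109 = 68840.8
  stratum M: (740/2720)²·(1 − 138/740)·4262.1²/138 = 7926.08
  stratum L: (380/2720)²·(1 − 8/380)·1266.3²/8 = 3829.76
V_st = 91098
V_srs = (1 − 340/2720)·42173661.1/340 = 108535
Relative efficiency = V_srs / V_st = 108535/91098 = 1.1914

RE ≈ 1.191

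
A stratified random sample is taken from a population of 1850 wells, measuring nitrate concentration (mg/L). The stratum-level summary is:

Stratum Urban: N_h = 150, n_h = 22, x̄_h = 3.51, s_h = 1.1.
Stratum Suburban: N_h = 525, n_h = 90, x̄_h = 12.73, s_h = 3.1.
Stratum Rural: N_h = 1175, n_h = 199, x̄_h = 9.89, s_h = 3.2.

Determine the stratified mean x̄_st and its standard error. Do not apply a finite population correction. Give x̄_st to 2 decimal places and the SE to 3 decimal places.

x̄_st ≈ 10.18, SE ≈ 0.172

x̄_st = Σ W_h x̄_h = (150·3.51 + 525·12.73 + 1175·9.89)/1850 = 10.17865
V̂(x̄_st) = Σ W_h² s_h²/n_h, with W_h = N_h/N and N = 1850:
  stratum Urban: (150/1850)²·1.1²/22 = 0.000361578
  stratum Suburban: (525/1850)²·3.1²/90 = 0.00859916
  stratum Rural: (1175/1850)²·3.2²/199 = 0.0207577
V̂(x̄_st) = 0.0297184
SE(x̄_st) = √0.0297184 = 0.17239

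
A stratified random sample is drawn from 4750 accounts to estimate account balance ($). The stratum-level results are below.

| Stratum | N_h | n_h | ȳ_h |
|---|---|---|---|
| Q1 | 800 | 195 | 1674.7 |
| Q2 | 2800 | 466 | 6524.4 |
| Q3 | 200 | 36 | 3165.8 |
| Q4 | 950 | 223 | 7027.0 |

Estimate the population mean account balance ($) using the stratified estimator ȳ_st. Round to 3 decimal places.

ȳ_st ≈ 5666.714

N = Σ N_h = 4750. Stratum weights W_h = N_h/N.
ȳ_st = (800·1674.7 + 2800·6524.4 + 200·3165.8 + 950·7027.0) / 4750 = 5666.71368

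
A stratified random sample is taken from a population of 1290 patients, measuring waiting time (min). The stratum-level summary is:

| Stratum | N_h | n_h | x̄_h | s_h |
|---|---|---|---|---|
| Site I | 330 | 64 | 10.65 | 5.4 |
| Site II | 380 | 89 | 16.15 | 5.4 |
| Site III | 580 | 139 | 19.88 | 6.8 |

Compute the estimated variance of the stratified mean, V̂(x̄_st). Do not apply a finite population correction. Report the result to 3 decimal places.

V̂(x̄_st) ≈ 0.125

V̂(x̄_st) = Σ W_h² s_h²/n_h, with W_h = N_h/N and N = 1290:
  stratum Site I: (330/1290)²·5.4²/64 = 0.0298165
  stratum Site II: (380/1290)²·5.4²/89 = 0.0284306
  stratum Site III: (580/1290)²·6.8²/139 = 0.067248
V̂(x̄_st) = 0.125495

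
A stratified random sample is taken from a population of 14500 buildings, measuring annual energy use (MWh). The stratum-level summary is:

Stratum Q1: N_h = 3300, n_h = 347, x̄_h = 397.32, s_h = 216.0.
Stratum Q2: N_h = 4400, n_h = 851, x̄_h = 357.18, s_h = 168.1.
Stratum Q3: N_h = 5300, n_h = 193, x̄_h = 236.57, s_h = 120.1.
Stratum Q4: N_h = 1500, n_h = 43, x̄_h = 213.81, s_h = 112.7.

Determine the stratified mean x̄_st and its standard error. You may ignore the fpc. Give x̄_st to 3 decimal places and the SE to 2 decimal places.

x̄_st ≈ 307.399, SE ≈ 4.81

x̄_st = Σ W_h x̄_h = (3300·397.32 + 4400·357.18 + 5300·236.57 + 1500·213.81)/14500 = 307.39890
V̂(x̄_st) = Σ W_h² s_h²/n_h, with W_h = N_h/N and N = 14500:
  stratum Q1: (3300/14500)²·216.0²/347 = 6.96418
  stratum Q2: (4400/14500)²·168.1²/851 = 3.05756
  stratum Q3: (5300/14500)²·120.1²/193 = 9.98492
  stratum Q4: (1500/14500)²·112.7²/43 = 3.16101
V̂(x̄_st) = 23.1677
SE(x̄_st) = √23.1677 = 4.81328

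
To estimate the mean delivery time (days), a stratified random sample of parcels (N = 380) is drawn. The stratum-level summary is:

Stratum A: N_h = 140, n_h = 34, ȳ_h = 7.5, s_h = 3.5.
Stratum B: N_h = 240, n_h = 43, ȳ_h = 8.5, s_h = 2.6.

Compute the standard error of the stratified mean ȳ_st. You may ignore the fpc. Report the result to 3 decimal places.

V̂(ȳ_st) = Σ W_h² s_h²/n_h, with W_h = N_h/N and N = 380:
  stratum A: (140/380)²·3.5²/34 = 0.0489042
  stratum B: (240/380)²·2.6²/43 = 0.0627095
V̂(ȳ_st) = 0.111614
SE(ȳ_st) = √0.111614 = 0.334086

SE(ȳ_st) ≈ 0.334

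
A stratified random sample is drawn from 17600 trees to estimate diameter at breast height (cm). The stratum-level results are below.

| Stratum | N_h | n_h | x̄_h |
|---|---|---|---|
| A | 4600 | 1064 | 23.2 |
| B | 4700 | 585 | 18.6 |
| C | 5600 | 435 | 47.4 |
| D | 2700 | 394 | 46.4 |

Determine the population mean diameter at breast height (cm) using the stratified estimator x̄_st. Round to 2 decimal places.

N = Σ N_h = 17600. Stratum weights W_h = N_h/N.
x̄_st = (4600·23.2 + 4700·18.6 + 5600·47.4 + 2700·46.4) / 17600 = 33.2307

x̄_st ≈ 33.23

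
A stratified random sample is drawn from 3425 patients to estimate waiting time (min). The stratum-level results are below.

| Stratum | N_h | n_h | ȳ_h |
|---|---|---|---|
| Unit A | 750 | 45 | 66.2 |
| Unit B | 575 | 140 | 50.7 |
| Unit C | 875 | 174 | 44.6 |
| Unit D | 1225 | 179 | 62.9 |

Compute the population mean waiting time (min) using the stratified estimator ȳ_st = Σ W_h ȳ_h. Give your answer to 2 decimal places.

N = Σ N_h = 3425. Stratum weights W_h = N_h/N.
ȳ_st = (750·66.2 + 575·50.7 + 875·44.6 + 1225·62.9) / 3425 = 56.8993

ȳ_st ≈ 56.90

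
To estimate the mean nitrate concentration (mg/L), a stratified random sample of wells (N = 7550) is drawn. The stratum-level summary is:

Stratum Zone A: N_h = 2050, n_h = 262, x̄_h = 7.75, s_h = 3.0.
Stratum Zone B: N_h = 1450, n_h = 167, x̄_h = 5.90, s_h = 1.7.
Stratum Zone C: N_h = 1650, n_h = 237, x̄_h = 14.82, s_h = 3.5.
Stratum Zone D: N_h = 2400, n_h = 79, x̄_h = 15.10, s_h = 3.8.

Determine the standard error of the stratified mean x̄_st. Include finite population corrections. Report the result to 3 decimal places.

SE(x̄_st) ≈ 0.151

V̂(x̄_st) = Σ W_h² (1 − n_h/N_h) s_h²/n_h, with W_h = N_h/N and N = 7550:
  stratum Zone A: (2050/7550)²·(1 − 262/2050)·3.0²/262 = 0.00220886
  stratum Zone B: (1450/7550)²·(1 − 167/1450)·1.7²/167 = 0.000564784
  stratum Zone C: (1650/7550)²·(1 − 237/1650)·3.5²/237 = 0.00211407
  stratum Zone D: (2400/7550)²·(1 − 79/2400)·3.8²/79 = 0.0178621
V̂(x̄_st) = 0.0227498
SE(x̄_st) = √0.0227498 = 0.15083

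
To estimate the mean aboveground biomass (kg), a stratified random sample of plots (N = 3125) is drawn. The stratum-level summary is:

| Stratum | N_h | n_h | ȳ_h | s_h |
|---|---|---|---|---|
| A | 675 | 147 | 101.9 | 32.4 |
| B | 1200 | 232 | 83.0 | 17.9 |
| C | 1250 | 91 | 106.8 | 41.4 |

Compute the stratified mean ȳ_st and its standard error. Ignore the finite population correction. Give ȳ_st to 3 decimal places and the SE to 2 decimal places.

ȳ_st ≈ 96.602, SE ≈ 1.88

ȳ_st = Σ W_h ȳ_h = (675·101.9 + 1200·83.0 + 1250·106.8)/3125 = 96.60240
V̂(ȳ_st) = Σ W_h² s_h²/n_h, with W_h = N_h/N and N = 3125:
  stratum A: (675/3125)²·32.4²/147 = 0.333181
  stratum B: (1200/3125)²·17.9²/232 = 0.203648
  stratum C: (1250/3125)²·41.4²/91 = 3.01356
V̂(ȳ_st) = 3.55039
SE(ȳ_st) = √3.55039 = 1.88425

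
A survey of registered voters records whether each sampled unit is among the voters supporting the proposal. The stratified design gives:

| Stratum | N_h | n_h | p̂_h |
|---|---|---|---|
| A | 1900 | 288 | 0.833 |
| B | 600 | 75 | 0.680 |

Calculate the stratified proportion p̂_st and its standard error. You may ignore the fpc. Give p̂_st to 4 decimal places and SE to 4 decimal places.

N = 2500; stratum weights W_h = N_h/N.
p̂_st = Σ W_h p̂_h = (1900·0.833 + 600·0.680)/2500 = 0.79628
V̂(p̂_st) = Σ W_h² p̂_h(1−p̂_h)/(n_h−1):
  stratum A: (1900/2500)²·0.833·0.167/287 = 0.000279967
  stratum B: (600/2500)²·0.680·0.320/74 = 0.000169375
V̂(p̂_st) = 0.000449342; SE = √V̂ = 0.0211977

p̂_st ≈ 0.7963, SE ≈ 0.0212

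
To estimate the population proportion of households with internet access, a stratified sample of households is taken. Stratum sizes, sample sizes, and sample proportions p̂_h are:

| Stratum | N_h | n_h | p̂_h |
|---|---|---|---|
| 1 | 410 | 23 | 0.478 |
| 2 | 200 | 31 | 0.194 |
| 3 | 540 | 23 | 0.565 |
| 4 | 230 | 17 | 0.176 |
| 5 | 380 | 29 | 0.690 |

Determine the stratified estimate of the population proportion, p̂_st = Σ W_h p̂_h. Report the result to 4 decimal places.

p̂_st ≈ 0.4787

N = 1760; stratum weights W_h = N_h/N.
p̂_st = Σ W_h p̂_h = (410·0.478 + 200·0.194 + 540·0.565 + 230·0.176 + 380·0.690)/1760 = 0.47873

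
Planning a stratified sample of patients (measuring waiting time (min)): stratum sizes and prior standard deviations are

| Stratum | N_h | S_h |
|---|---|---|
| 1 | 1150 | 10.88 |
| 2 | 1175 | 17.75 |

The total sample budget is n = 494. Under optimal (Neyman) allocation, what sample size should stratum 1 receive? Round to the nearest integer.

185

Neyman allocation: n_h = n · N_h S_h / Σ N_i S_i, with n = 494.
  stratum 1: N_h·S_h = 1150·10.88 = 12512.00
  stratum 2: N_h·S_h = 1175·17.75 = 20856.25
Σ N_h S_h = 33368.25
n for stratum 1 = 494·12512.00/33368.25 = 185.234 → 185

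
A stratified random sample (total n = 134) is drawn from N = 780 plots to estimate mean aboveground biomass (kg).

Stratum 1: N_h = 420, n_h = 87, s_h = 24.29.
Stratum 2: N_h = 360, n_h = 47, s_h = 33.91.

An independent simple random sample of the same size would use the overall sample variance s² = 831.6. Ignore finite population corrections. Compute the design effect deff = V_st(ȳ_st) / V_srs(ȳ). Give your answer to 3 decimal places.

deff ≈ 1.157

V̂(ȳ_st) = Σ W_h² s_h²/n_h, with W_h = N_h/N and N = 780:
  stratum 1: (420/780)²·24.29²/87 = 1.96628
  stratum 2: (360/780)²·33.91²/47 = 5.21163
V_st = 7.17791
V_srs = s²/n = 831.6/134 = 6.20597
deff = V_st / V_srs = 7.17791/6.20597 = 1.1566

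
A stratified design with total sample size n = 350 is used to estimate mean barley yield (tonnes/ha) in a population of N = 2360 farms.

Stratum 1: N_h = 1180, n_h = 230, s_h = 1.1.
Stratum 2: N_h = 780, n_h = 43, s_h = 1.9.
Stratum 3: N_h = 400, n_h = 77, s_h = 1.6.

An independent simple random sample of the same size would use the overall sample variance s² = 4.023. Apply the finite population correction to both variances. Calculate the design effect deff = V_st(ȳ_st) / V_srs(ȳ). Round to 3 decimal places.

deff ≈ 1.072

V̂(ȳ_st) = Σ W_h² (1 − n_h/N_h) s_h²/n_h, with W_h = N_h/N and N = 2360:
  stratum 1: (1180/2360)²·(1 − 230/1180)·1.1²/230 = 0.00105886
  stratum 2: (780/2360)²·(1 − 43/780)·1.9²/43 = 0.00866516
  stratum 3: (400/2360)²·(1 − 77/400)·1.6²/77 = 0.000771237
V_st = 0.0104953
V_srs = (1 − 350/2360)·4.023/350 = 0.00978962
deff = V_st / V_srs = 0.0104953/0.00978962 = 1.0721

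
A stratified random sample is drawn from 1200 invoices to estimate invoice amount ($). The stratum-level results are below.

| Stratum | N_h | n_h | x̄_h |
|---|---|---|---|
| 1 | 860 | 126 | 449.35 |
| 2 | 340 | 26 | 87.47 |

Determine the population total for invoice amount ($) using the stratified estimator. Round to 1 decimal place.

τ̂_st ≈ 416180.8

τ̂_st = Σ N_h x̄_h = 860·449.35 + 340·87.47 = 416180.8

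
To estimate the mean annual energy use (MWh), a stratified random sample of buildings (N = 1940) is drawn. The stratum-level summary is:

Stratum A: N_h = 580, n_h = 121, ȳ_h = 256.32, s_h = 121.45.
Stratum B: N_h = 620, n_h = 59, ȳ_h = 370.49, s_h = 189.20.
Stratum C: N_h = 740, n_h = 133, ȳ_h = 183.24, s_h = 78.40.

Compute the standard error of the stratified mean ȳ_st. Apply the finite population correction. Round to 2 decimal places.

V̂(ȳ_st) = Σ W_h² (1 − n_h/N_h) s_h²/n_h, with W_h = N_h/N and N = 1940:
  stratum A: (580/1940)²·(1 − 121/580)·121.45²/121 = 8.62277
  stratum B: (620/1940)²·(1 − 59/620)·189.20²/59 = 56.0714
  stratum C: (740/1940)²·(1 − 133/740)·78.40²/133 = 5.51566
V̂(ȳ_st) = 70.2098
SE(ȳ_st) = √70.2098 = 8.37913

SE(ȳ_st) ≈ 8.38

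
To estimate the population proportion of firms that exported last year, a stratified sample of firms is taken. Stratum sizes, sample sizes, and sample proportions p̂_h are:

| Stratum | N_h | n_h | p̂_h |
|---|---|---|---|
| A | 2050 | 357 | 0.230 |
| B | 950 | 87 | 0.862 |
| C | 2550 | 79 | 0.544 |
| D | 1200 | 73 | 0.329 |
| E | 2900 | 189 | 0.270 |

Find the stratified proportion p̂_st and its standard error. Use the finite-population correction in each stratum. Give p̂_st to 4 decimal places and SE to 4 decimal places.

N = 9650; stratum weights W_h = N_h/N.
p̂_st = Σ W_h p̂_h = (2050·0.230 + 950·0.862 + 2550·0.544 + 1200·0.329 + 2900·0.270)/9650 = 0.39952
V̂(p̂_st) = Σ W_h² (1 − n_h/N_h) p̂_h(1−p̂_h)/(n_h−1):
  stratum A: (2050/9650)²·(1 − 357/2050)·0.230·0.770/356 = 1.85406e-05
  stratum B: (950/9650)²·(1 − 87/950)·0.862·0.138/86 = 1.21778e-05
  stratum C: (2550/9650)²·(1 − 79/2550)·0.544·0.456/78 = 0.000215193
  stratum D: (1200/9650)²·(1 − 73/1200)·0.329·0.671/72 = 4.45283e-05
  stratum E: (2900/9650)²·(1 − 189/2900)·0.270·0.730/188 = 8.85119e-05
V̂(p̂_st) = 0.000378951; SE = √V̂ = 0.0194667

p̂_st ≈ 0.3995, SE ≈ 0.0195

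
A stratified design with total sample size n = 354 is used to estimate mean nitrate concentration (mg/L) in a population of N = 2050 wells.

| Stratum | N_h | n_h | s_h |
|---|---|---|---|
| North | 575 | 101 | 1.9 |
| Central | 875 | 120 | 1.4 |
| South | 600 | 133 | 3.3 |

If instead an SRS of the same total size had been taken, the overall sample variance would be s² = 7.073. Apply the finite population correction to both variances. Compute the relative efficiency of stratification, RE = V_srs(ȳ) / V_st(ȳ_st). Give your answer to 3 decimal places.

RE ≈ 1.598

V̂(ȳ_st) = Σ W_h² (1 − n_h/N_h) s_h²/n_h, with W_h = N_h/N and N = 2050:
  stratum North: (575/2050)²·(1 − 101/575)·1.9²/101 = 0.00231806
  stratum Central: (875/2050)²·(1 − 120/875)·1.4²/120 = 0.00256757
  stratum South: (600/2050)²·(1 − 133/600)·3.3²/133 = 0.0054593
V_st = 0.0103449
V_srs = (1 − 354/2050)·7.073/354 = 0.01653
Relative efficiency = V_srs / V_st = 0.01653/0.0103449 = 1.5979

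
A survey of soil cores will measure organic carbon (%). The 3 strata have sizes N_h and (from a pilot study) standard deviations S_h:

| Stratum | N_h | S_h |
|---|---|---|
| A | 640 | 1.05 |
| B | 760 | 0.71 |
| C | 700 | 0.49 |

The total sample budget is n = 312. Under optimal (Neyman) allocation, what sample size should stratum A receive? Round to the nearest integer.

Neyman allocation: n_h = n · N_h S_h / Σ N_i S_i, with n = 312.
  stratum A: N_h·S_h = 640·1.05 = 672.00
  stratum B: N_h·S_h = 760·0.71 = 539.60
  stratum C: N_h·S_h = 700·0.49 = 343.00
Σ N_h S_h = 1554.60
n for stratum A = 312·672.00/1554.60 = 134.867 → 135

135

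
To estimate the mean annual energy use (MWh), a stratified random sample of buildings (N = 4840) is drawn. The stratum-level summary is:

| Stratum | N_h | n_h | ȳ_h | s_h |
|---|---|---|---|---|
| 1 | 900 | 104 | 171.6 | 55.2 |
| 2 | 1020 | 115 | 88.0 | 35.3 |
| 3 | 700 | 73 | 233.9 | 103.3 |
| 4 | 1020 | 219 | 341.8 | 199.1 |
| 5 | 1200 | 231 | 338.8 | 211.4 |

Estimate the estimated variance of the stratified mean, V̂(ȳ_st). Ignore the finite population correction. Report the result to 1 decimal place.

V̂(ȳ_st) ≈ 24.5

V̂(ȳ_st) = Σ W_h² s_h²/n_h, with W_h = N_h/N and N = 4840:
  stratum 1: (900/4840)²·55.2²/104 = 1.01307
  stratum 2: (1020/4840)²·35.3²/115 = 0.481239
  stratum 3: (700/4840)²·103.3²/73 = 3.05762
  stratum 4: (1020/4840)²·199.1²/219 = 8.03911
  stratum 5: (1200/4840)²·211.4²/231 = 11.8924
V̂(ȳ_st) = 24.4834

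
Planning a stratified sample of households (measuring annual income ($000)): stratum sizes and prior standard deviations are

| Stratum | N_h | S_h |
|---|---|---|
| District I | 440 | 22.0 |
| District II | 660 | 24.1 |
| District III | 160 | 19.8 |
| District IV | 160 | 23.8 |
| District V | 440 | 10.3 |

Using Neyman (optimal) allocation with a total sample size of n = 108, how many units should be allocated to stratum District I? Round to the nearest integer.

Neyman allocation: n_h = n · N_h S_h / Σ N_i S_i, with n = 108.
  stratum District I: N_h·S_h = 440·22.0 = 9680.00
  stratum District II: N_h·S_h = 660·24.1 = 15906.00
  stratum District III: N_h·S_h = 160·19.8 = 3168.00
  stratum District IV: N_h·S_h = 160·23.8 = 3808.00
  stratum District V: N_h·S_h = 440·10.3 = 4532.00
Σ N_h S_h = 37094.00
n for stratum District I = 108·9680.00/37094.00 = 28.184 → 28

28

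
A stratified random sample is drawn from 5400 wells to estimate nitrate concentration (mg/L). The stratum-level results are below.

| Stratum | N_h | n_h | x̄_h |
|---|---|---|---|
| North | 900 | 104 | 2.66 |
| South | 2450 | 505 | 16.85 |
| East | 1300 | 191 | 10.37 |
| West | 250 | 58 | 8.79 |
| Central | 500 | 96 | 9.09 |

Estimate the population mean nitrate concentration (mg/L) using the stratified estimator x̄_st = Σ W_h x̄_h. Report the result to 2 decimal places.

N = Σ N_h = 5400. Stratum weights W_h = N_h/N.
x̄_st = (900·2.66 + 2450·16.85 + 1300·10.37 + 250·8.79 + 500·9.09) / 5400 = 11.8333

x̄_st ≈ 11.83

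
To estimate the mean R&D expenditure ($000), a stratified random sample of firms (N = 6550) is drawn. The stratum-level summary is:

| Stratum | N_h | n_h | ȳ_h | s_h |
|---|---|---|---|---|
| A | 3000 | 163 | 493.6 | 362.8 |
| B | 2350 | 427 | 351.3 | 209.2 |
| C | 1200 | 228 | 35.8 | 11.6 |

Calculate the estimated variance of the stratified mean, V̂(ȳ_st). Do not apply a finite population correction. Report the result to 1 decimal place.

V̂(ȳ_st) = Σ W_h² s_h²/n_h, with W_h = N_h/N and N = 6550:
  stratum A: (3000/6550)²·362.8²/163 = 169.397
  stratum B: (2350/6550)²·209.2²/427 = 13.1932
  stratum C: (1200/6550)²·11.6²/228 = 0.0198089
V̂(ȳ_st) = 182.61

V̂(ȳ_st) ≈ 182.6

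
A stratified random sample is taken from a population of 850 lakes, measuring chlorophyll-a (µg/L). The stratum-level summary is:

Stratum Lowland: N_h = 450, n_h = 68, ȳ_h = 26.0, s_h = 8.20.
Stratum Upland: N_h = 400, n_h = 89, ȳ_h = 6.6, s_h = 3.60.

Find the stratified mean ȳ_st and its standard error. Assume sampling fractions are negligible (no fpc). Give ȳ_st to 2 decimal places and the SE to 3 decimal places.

ȳ_st = Σ W_h ȳ_h = (450·26.0 + 400·6.6)/850 = 16.87059
V̂(ȳ_st) = Σ W_h² s_h²/n_h, with W_h = N_h/N and N = 850:
  stratum Lowland: (450/850)²·8.20²/68 = 0.277144
  stratum Upland: (400/850)²·3.60²/89 = 0.0322476
V̂(ȳ_st) = 0.309392
SE(ȳ_st) = √0.309392 = 0.55623

ȳ_st ≈ 16.87, SE ≈ 0.556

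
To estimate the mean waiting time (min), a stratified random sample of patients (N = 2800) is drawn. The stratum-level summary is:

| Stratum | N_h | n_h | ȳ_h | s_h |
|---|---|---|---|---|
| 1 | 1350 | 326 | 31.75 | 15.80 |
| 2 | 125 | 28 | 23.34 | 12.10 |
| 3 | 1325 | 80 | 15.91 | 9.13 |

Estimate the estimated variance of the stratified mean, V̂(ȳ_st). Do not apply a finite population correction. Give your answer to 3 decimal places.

V̂(ȳ_st) ≈ 0.422

V̂(ȳ_st) = Σ W_h² s_h²/n_h, with W_h = N_h/N and N = 2800:
  stratum 1: (1350/2800)²·15.80²/326 = 0.178011
  stratum 2: (125/2800)²·12.10²/28 = 0.0104212
  stratum 3: (1325/2800)²·9.13²/80 = 0.233328
V̂(ȳ_st) = 0.421761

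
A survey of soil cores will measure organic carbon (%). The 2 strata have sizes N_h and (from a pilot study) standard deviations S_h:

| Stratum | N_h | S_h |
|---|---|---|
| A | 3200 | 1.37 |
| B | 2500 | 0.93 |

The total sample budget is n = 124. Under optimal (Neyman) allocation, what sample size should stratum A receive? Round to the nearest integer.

81

Neyman allocation: n_h = n · N_h S_h / Σ N_i S_i, with n = 124.
  stratum A: N_h·S_h = 3200·1.37 = 4384.00
  stratum B: N_h·S_h = 2500·0.93 = 2325.00
Σ N_h S_h = 6709.00
n for stratum A = 124·4384.00/6709.00 = 81.028 → 81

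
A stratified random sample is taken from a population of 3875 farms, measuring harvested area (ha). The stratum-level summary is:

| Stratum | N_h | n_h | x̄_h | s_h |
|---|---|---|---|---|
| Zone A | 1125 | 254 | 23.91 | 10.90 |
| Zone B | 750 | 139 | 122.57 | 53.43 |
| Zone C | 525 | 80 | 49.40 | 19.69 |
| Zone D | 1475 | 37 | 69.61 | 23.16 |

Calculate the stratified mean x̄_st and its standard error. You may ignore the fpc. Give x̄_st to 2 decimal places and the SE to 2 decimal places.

x̄_st ≈ 63.85, SE ≈ 1.73

x̄_st = Σ W_h x̄_h = (1125·23.91 + 750·122.57 + 525·49.40 + 1475·69.61)/3875 = 63.85445
V̂(x̄_st) = Σ W_h² s_h²/n_h, with W_h = N_h/N and N = 3875:
  stratum Zone A: (1125/3875)²·10.90²/254 = 0.0394258
  stratum Zone B: (750/3875)²·53.43²/139 = 0.769369
  stratum Zone C: (525/3875)²·19.69²/80 = 0.0889563
  stratum Zone D: (1475/3875)²·23.16²/37 = 2.10047
V̂(x̄_st) = 2.99822
SE(x̄_st) = √2.99822 = 1.73154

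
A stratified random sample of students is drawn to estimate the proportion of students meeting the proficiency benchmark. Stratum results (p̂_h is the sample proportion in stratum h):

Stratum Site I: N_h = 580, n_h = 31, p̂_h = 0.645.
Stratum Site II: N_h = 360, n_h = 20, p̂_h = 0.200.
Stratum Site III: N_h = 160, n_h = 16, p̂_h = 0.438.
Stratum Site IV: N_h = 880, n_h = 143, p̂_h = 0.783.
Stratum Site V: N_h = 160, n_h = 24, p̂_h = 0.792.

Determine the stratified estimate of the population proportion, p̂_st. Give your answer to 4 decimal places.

N = 2140; stratum weights W_h = N_h/N.
p̂_st = Σ W_h p̂_h = (580·0.645 + 360·0.200 + 160·0.438 + 880·0.783 + 160·0.792)/2140 = 0.62240

p̂_st ≈ 0.6224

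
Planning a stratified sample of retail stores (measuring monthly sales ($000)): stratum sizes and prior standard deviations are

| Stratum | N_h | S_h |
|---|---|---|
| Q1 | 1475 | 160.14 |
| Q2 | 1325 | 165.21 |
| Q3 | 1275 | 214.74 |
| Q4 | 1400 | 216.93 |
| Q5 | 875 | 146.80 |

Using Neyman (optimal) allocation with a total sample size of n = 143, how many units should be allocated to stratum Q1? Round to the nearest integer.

Neyman allocation: n_h = n · N_h S_h / Σ N_i S_i, with n = 143.
  stratum Q1: N_h·S_h = 1475·160.14 = 236206.50
  stratum Q2: N_h·S_h = 1325·165.21 = 218903.25
  stratum Q3: N_h·S_h = 1275·214.74 = 273793.50
  stratum Q4: N_h·S_h = 1400·216.93 = 303702.00
  stratum Q5: N_h·S_h = 875·146.80 = 128450.00
Σ N_h S_h = 1161055.25
n for stratum Q1 = 143·236206.50/1161055.25 = 29.092 → 29

29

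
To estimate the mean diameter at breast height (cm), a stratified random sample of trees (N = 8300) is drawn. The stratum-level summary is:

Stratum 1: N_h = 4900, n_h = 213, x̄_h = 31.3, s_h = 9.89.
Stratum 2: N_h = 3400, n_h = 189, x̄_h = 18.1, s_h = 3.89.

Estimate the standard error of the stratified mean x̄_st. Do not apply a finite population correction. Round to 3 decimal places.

SE(x̄_st) ≈ 0.417

V̂(x̄_st) = Σ W_h² s_h²/n_h, with W_h = N_h/N and N = 8300:
  stratum 1: (4900/8300)²·9.89²/213 = 0.160048
  stratum 2: (3400/8300)²·3.89²/189 = 0.013435
V̂(x̄_st) = 0.173483
SE(x̄_st) = √0.173483 = 0.416512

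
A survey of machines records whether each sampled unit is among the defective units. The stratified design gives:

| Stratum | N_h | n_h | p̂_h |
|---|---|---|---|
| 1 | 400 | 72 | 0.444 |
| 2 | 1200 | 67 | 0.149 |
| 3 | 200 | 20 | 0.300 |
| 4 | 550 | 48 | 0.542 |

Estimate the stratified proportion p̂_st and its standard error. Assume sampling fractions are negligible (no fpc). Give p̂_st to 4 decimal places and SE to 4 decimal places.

p̂_st ≈ 0.3040, SE ≈ 0.0312

N = 2350; stratum weights W_h = N_h/N.
p̂_st = Σ W_h p̂_h = (400·0.444 + 1200·0.149 + 200·0.300 + 550·0.542)/2350 = 0.30404
V̂(p̂_st) = Σ W_h² p̂_h(1−p̂_h)/(n_h−1):
  stratum 1: (400/2350)²·0.444·0.556/71 = 0.000100736
  stratum 2: (1200/2350)²·0.149·0.851/66 = 0.000500955
  stratum 3: (200/2350)²·0.300·0.700/19 = 8.00553e-05
  stratum 4: (550/2350)²·0.542·0.458/47 = 0.000289305
V̂(p̂_st) = 0.000971051; SE = √V̂ = 0.0311617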